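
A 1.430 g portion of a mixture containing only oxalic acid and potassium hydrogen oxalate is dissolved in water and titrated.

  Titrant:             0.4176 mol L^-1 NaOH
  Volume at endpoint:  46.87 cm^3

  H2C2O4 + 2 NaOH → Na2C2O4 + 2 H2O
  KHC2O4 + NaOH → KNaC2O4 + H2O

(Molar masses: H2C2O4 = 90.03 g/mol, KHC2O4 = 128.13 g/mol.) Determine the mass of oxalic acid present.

n(NaOH) = 0.04687 × 0.4176 = 0.01957 mol
Let x = n(H2C2O4), y = n(KHC2O4).
Titrant: 2x + 1y = 0.01957;  mass: 90.03x + 128.13y = 1.430
Solving, x = 6.484 × 10^-3 mol, y = 6.604 × 10^-3 mol
mass of H2C2O4 = 6.484 × 10^-3 × 90.03 = 0.5838 g

0.5838 g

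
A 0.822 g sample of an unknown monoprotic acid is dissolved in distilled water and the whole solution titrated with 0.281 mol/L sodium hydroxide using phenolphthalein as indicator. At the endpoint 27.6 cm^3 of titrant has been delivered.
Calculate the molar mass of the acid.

106 g/mol

n(NaOH) = 0.0276 L × 0.281 mol/L = 7.76 × 10^-3 mol
n(HA) = 7.76 × 10^-3 mol (1:1 ratio)
M = m / n = 0.822 g / 7.76 × 10^-3 mol = 106 g/mol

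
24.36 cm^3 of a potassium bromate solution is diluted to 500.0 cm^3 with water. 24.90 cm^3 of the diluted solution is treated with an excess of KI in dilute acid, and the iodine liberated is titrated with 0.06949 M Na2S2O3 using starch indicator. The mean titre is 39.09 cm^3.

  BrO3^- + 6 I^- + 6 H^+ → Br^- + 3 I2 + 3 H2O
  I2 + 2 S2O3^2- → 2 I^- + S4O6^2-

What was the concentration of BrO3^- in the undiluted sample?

n(S2O3^2-) = 0.03909 × 0.06949 = 2.716 × 10^-3 mol
n(I2) = n(S2O3^2-)/2 = 1.358 × 10^-3 mol
From the 1:3 ratio, n(BrO3^-) in the aliquot = 1/3 × 1.358 × 10^-3 = 4.527 × 10^-4 mol
[BrO3^-]_dilute = 4.527 × 10^-4 / 0.02490 = 0.01818 mol/L
[BrO3^-]_original = 0.01818 × 500.0/24.36 = 0.3732 mol/L

0.3732 M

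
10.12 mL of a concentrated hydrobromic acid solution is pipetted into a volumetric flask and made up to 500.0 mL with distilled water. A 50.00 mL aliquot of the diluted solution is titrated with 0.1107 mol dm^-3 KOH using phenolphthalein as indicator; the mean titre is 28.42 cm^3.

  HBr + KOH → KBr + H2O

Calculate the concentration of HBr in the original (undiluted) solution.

n(KOH) = 0.02842 × 0.1107 = 3.146 × 10^-3 mol
n(HBr) in the aliquot = 3.146 × 10^-3 mol (1:1 ratio)
[HBr]_dilute = 3.146 × 10^-3 / 0.05000 = 0.06292 mol/L
Dilution factor = 500.0 / 10.12 = 49.41
[HBr]_stock = 0.06292 × 49.41 = 3.109 mol/L

3.109 mol/L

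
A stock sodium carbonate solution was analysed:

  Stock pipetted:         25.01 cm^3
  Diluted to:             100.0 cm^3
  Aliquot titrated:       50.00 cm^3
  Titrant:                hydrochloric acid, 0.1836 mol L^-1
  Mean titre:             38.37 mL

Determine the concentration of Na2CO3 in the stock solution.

0.2817 mol/L

Na2CO3 + 2 HCl → 2 NaCl + H2O + CO2
n(HCl) = 0.03837 × 0.1836 = 7.045 × 10^-3 mol
From the 1:2 ratio, n(Na2CO3) in the aliquot = 1/2 × 7.045 × 10^-3 = 3.522 × 10^-3 mol
[Na2CO3]_dilute = 3.522 × 10^-3 / 0.05000 = 0.07045 mol/L
Dilution factor = 100.0 / 25.01 = 3.998
[Na2CO3]_stock = 0.07045 × 3.998 = 0.2817 mol/L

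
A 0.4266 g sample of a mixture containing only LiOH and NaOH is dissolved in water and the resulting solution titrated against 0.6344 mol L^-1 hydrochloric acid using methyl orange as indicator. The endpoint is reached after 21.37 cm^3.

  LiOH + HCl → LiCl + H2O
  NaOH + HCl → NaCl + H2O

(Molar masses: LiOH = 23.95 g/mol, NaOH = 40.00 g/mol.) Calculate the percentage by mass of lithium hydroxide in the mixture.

n(HCl) = 0.02137 × 0.6344 = 0.01356 mol
Let x = n(LiOH), y = n(NaOH).
Titrant: 1x + 1y = 0.01356;  mass: 23.95x + 40.00y = 0.4266
Solving, x = 7.208 × 10^-3 mol, y = 6.349 × 10^-3 mol
mass of LiOH = 7.208 × 10^-3 × 23.95 = 0.1726 g
% LiOH = 0.1726 / 0.4266 × 100 = 40.47 %

40.47 %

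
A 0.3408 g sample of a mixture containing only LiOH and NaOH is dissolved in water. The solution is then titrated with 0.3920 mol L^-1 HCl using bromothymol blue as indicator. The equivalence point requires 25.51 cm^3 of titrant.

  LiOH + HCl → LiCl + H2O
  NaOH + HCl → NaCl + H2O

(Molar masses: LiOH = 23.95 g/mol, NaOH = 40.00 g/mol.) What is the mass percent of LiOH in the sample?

n(HCl) = 0.02551 × 0.3920 = 10.000 × 10^-3 mol
Let x = n(LiOH), y = n(NaOH).
Titrant: 1x + 1y = 10.000 × 10^-3;  mass: 23.95x + 40.00y = 0.3408
Solving, x = 3.688 × 10^-3 mol, y = 6.312 × 10^-3 mol
mass of LiOH = 3.688 × 10^-3 × 23.95 = 0.08833 g
% LiOH = 0.08833 / 0.3408 × 100 = 25.92 %

25.92 %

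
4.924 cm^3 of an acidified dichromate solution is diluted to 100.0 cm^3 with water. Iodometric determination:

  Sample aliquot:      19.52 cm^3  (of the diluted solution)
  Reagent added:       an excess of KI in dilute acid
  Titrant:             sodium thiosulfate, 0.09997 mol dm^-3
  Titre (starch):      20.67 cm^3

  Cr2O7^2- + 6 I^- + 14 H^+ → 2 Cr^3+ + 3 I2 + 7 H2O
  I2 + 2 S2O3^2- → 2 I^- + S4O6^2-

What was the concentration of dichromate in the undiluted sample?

n(S2O3^2-) = 0.02067 × 0.09997 = 2.066 × 10^-3 mol
n(I2) = n(S2O3^2-)/2 = 1.033 × 10^-3 mol
From the 1:3 ratio, n(Cr2O7^2-) in the aliquot = 1/3 × 1.033 × 10^-3 = 3.444 × 10^-4 mol
[Cr2O7^2-]_dilute = 3.444 × 10^-4 / 0.01952 = 0.01764 mol/L
[Cr2O7^2-]_original = 0.01764 × 100.0/4.924 = 0.3583 mol/L

0.3583 mol/L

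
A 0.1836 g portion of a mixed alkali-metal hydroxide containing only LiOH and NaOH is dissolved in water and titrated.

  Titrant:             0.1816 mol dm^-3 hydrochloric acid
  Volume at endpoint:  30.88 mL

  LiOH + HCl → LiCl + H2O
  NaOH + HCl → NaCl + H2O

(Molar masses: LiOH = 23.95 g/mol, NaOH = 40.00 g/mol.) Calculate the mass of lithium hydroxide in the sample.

n(HCl) = 0.03088 × 0.1816 = 5.608 × 10^-3 mol
Let x = n(LiOH), y = n(NaOH).
Titrant: 1x + 1y = 5.608 × 10^-3;  mass: 23.95x + 40.00y = 0.1836
Solving, x = 2.537 × 10^-3 mol, y = 3.071 × 10^-3 mol
mass of LiOH = 2.537 × 10^-3 × 23.95 = 0.06075 g

0.06075 g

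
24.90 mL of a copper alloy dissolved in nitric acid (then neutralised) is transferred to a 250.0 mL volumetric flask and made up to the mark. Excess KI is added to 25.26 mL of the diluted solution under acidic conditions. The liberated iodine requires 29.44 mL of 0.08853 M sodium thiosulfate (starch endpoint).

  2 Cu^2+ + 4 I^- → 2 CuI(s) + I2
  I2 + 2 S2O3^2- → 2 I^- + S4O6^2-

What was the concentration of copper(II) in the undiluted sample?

n(S2O3^2-) = 0.02944 × 0.08853 = 2.606 × 10^-3 mol
n(I2) = n(S2O3^2-)/2 = 1.303 × 10^-3 mol
From the 2:1 ratio, n(Cu2+) in the aliquot = 2/1 × 1.303 × 10^-3 = 2.606 × 10^-3 mol
[Cu2+]_dilute = 2.606 × 10^-3 / 0.02526 = 0.1032 mol/L
[Cu2+]_original = 0.1032 × 250.0/24.90 = 1.036 mol/L

1.036 M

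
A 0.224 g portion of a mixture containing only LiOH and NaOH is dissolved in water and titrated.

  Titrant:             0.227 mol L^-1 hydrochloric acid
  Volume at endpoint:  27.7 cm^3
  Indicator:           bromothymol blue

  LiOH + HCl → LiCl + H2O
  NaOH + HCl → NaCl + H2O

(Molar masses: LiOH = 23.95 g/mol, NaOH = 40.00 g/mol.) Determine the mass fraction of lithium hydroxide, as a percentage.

n(HCl) = 0.0277 × 0.227 = 6.29 × 10^-3 mol
Let x = n(LiOH), y = n(NaOH).
Titrant: 1x + 1y = 6.29 × 10^-3;  mass: 23.95x + 40.00y = 0.224
Solving, x = 1.71 × 10^-3 mol, y = 4.57 × 10^-3 mol
mass of LiOH = 1.71 × 10^-3 × 23.95 = 0.0411 g
% LiOH = 0.0411 / 0.224 × 100 = 18.3 %

18.3 %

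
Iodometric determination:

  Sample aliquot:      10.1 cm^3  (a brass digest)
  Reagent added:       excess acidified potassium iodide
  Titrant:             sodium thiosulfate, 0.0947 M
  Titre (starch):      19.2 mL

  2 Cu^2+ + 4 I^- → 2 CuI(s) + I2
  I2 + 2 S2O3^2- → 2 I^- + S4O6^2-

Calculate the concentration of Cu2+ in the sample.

n(S2O3^2-) = 0.0192 × 0.0947 = 1.82 × 10^-3 mol
n(I2) = n(S2O3^2-)/2 = 9.09 × 10^-4 mol
From the 2:1 ratio, n(Cu2+) in the aliquot = 2/1 × 9.09 × 10^-4 = 1.82 × 10^-3 mol
[Cu2+] = 1.82 × 10^-3 / 0.0101 = 0.180 mol/L

0.180 M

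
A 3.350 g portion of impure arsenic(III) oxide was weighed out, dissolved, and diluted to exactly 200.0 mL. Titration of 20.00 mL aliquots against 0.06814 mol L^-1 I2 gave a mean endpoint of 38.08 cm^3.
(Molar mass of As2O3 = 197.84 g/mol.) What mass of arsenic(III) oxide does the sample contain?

As2O3 + 2 I2 + 2 H2O → As2O5 + 4 HI
n(I2) per titration = 0.03808 × 0.06814 = 2.595 × 10^-3 mol
From the 1:2 ratio, n(As2O3) in each aliquot = 1/2 × 2.595 × 10^-3 = 1.297 × 10^-3 mol
n(As2O3) in the whole flask = 1.297 × 10^-3 × 200.0/20.00 = 0.01297 mol
mass of As2O3 = 0.01297 × 197.84 = 2.567 g

2.567 g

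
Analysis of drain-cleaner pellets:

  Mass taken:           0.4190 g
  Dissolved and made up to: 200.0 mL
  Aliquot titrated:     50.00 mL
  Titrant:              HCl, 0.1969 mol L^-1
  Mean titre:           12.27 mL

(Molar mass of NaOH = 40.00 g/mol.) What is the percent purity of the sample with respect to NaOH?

NaOH + HCl → NaCl + H2O
n(HCl) per titration = 0.01227 × 0.1969 = 2.416 × 10^-3 mol
n(NaOH) in each aliquot = 2.416 × 10^-3 mol (1:1 ratio)
n(NaOH) in the whole flask = 2.416 × 10^-3 × 200.0/50.00 = 9.664 × 10^-3 mol
mass of NaOH = 9.664 × 10^-3 × 40.00 = 0.3866 g
% NaOH = 0.3866 / 0.4190 × 100 = 92.26 %

92.26 %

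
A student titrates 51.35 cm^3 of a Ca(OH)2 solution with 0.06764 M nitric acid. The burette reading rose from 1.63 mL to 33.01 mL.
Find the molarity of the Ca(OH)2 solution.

Ca(OH)2 + 2 HNO3 → Ca(NO3)2 + 2 H2O
n(HNO3) = 0.03138 L × 0.06764 mol/L = 2.123 × 10^-3 mol
From the 1:2 mole ratio, n(Ca(OH)2) = 1/2 × 2.123 × 10^-3 = 1.061 × 10^-3 mol
[Ca(OH)2] = 1.061 × 10^-3 mol / 0.05135 L = 0.02067 mol/L

0.02067 M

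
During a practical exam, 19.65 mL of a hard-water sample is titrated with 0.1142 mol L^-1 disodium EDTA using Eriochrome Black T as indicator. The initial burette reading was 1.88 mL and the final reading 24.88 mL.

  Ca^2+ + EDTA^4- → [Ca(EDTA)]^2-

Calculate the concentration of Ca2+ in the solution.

0.1337 mol/L

n(EDTA) = 0.02300 L × 0.1142 mol/L = 2.627 × 10^-3 mol
n(Ca2+) = 2.627 × 10^-3 mol (1:1 mole ratio)
[Ca2+] = 2.627 × 10^-3 mol / 0.01965 L = 0.1337 mol/L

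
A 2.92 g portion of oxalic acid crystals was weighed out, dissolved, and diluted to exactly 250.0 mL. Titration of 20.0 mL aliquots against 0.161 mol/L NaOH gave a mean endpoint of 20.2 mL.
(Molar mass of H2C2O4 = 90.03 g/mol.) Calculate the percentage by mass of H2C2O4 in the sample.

H2C2O4 + 2 NaOH → Na2C2O4 + 2 H2O
n(NaOH) per titration = 0.0202 × 0.161 = 3.25 × 10^-3 mol
From the 1:2 ratio, n(H2C2O4) in each aliquot = 1/2 × 3.25 × 10^-3 = 1.63 × 10^-3 mol
n(H2C2O4) in the whole flask = 1.63 × 10^-3 × 250.0/20.0 = 0.0203 mol
mass of H2C2O4 = 0.0203 × 90.03 = 1.83 g
% H2C2O4 = 1.83 / 2.92 × 100 = 62.7 %

62.7 %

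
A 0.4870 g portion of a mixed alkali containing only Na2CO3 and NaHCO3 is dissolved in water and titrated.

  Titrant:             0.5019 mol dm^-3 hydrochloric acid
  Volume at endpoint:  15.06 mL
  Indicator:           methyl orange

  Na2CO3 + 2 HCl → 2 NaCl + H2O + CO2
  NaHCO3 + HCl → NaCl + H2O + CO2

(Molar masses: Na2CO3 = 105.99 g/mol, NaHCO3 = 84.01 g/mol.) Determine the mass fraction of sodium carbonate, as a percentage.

51.93 %

n(HCl) = 0.01506 × 0.5019 = 7.559 × 10^-3 mol
Let x = n(Na2CO3), y = n(NaHCO3).
Titrant: 2x + 1y = 7.559 × 10^-3;  mass: 105.99x + 84.01y = 0.4870
Solving, x = 2.386 × 10^-3 mol, y = 2.787 × 10^-3 mol
mass of Na2CO3 = 2.386 × 10^-3 × 105.99 = 0.2529 g
% Na2CO3 = 0.2529 / 0.4870 × 100 = 51.93 %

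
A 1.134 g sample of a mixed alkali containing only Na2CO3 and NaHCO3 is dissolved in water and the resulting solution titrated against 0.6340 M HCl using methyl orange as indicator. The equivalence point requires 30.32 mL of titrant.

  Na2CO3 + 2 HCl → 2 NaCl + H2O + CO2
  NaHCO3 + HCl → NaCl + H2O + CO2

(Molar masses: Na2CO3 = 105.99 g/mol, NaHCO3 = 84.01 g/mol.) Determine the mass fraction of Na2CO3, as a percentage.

72.46 %

n(HCl) = 0.03032 × 0.6340 = 0.01922 mol
Let x = n(Na2CO3), y = n(NaHCO3).
Titrant: 2x + 1y = 0.01922;  mass: 105.99x + 84.01y = 1.134
Solving, x = 7.753 × 10^-3 mol, y = 3.717 × 10^-3 mol
mass of Na2CO3 = 7.753 × 10^-3 × 105.99 = 0.8217 g
% Na2CO3 = 0.8217 / 1.134 × 100 = 72.46 %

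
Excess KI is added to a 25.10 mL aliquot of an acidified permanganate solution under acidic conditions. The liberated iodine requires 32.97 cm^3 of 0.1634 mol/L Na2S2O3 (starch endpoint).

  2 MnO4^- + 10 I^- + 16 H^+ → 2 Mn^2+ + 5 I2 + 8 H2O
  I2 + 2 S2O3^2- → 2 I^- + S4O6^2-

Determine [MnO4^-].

0.04293 mol/L

n(S2O3^2-) = 0.03297 × 0.1634 = 5.387 × 10^-3 mol
n(I2) = n(S2O3^2-)/2 = 2.694 × 10^-3 mol
From the 2:5 ratio, n(MnO4^-) in the aliquot = 2/5 × 2.694 × 10^-3 = 1.077 × 10^-3 mol
[MnO4^-] = 1.077 × 10^-3 / 0.02510 = 0.04293 mol/L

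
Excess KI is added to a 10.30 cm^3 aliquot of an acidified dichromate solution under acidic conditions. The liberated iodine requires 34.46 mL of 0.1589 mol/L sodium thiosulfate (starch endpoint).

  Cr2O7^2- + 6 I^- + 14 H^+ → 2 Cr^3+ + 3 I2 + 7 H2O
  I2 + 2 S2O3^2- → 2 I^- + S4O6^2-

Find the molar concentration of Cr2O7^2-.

0.08860 mol/L

n(S2O3^2-) = 0.03446 × 0.1589 = 5.476 × 10^-3 mol
n(I2) = n(S2O3^2-)/2 = 2.738 × 10^-3 mol
From the 1:3 ratio, n(Cr2O7^2-) in the aliquot = 1/3 × 2.738 × 10^-3 = 9.126 × 10^-4 mol
[Cr2O7^2-] = 9.126 × 10^-4 / 0.01030 = 0.08860 mol/L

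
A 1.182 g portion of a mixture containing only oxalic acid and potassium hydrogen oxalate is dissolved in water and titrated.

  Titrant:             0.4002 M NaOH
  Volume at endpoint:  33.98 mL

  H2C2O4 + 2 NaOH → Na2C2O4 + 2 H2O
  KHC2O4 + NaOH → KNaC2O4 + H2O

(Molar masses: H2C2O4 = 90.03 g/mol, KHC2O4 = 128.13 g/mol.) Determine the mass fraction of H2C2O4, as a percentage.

n(NaOH) = 0.03398 × 0.4002 = 0.01360 mol
Let x = n(H2C2O4), y = n(KHC2O4).
Titrant: 2x + 1y = 0.01360;  mass: 90.03x + 128.13y = 1.182
Solving, x = 3.371 × 10^-3 mol, y = 6.856 × 10^-3 mol
mass of H2C2O4 = 3.371 × 10^-3 × 90.03 = 0.3035 g
% H2C2O4 = 0.3035 / 1.182 × 100 = 25.68 %

25.68 %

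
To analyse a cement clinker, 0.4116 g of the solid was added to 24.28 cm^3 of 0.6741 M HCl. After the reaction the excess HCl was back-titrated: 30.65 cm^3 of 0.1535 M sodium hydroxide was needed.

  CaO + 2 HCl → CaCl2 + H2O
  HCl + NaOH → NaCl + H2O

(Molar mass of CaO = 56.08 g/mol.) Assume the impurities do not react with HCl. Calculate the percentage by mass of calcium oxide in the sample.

79.45 %

n(HCl) added = 0.02428 × 0.6741 = 0.01637 mol
n(NaOH) used in back-titration = 0.03065 × 0.1535 = 4.705 × 10^-3 mol
n(HCl) left over = 4.705 × 10^-3 mol (1:1 ratio)
n(HCl) consumed by analyte = 0.01637 − 4.705 × 10^-3 = 0.01166 mol
From the 1:2 ratio, n(CaO) = 1/2 × 0.01166 = 5.831 × 10^-3 mol
mass of CaO = 5.831 × 10^-3 × 56.08 = 0.3270 g
% CaO = 0.3270 / 0.4116 × 100 = 79.45 %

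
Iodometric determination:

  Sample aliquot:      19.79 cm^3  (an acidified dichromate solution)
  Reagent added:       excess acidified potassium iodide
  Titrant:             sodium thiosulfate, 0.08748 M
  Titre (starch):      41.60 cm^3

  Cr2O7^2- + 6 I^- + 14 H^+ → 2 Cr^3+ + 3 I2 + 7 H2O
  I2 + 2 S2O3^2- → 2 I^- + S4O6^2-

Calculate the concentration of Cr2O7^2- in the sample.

n(S2O3^2-) = 0.04160 × 0.08748 = 3.639 × 10^-3 mol
n(I2) = n(S2O3^2-)/2 = 1.820 × 10^-3 mol
From the 1:3 ratio, n(Cr2O7^2-) in the aliquot = 1/3 × 1.820 × 10^-3 = 6.065 × 10^-4 mol
[Cr2O7^2-] = 6.065 × 10^-4 / 0.01979 = 0.03065 mol/L

0.03065 M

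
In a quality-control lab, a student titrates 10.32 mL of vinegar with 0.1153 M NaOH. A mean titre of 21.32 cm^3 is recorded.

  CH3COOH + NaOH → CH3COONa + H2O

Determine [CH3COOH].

0.2382 M

n(NaOH) = 0.02132 L × 0.1153 mol/L = 2.458 × 10^-3 mol
n(CH3COOH) = 2.458 × 10^-3 mol (1:1 mole ratio)
[CH3COOH] = 2.458 × 10^-3 mol / 0.01032 L = 0.2382 mol/L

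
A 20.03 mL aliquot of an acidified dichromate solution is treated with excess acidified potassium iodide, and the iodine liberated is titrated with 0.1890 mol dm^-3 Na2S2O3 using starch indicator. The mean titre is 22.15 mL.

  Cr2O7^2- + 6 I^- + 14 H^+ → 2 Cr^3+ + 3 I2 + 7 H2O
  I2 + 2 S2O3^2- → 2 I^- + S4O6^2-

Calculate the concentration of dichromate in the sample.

0.03483 mol/L

n(S2O3^2-) = 0.02215 × 0.1890 = 4.186 × 10^-3 mol
n(I2) = n(S2O3^2-)/2 = 2.093 × 10^-3 mol
From the 1:3 ratio, n(Cr2O7^2-) in the aliquot = 1/3 × 2.093 × 10^-3 = 6.977 × 10^-4 mol
[Cr2O7^2-] = 6.977 × 10^-4 / 0.02003 = 0.03483 mol/L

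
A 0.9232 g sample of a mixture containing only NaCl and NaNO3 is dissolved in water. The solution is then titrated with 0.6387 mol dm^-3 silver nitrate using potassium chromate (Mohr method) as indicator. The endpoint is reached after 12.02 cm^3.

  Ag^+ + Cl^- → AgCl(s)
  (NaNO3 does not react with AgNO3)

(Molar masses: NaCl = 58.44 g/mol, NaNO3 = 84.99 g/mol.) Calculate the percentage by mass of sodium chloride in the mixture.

n(AgNO3) = 0.01202 × 0.6387 = 7.677 × 10^-3 mol
Let x = n(NaCl), y = n(NaNO3).
Titrant: 1x = 7.677 × 10^-3;  mass: 58.44x + 84.99y = 0.9232
Solving, x = 7.677 × 10^-3 mol, y = 5.584 × 10^-3 mol
mass of NaCl = 7.677 × 10^-3 × 58.44 = 0.4487 g
% NaCl = 0.4487 / 0.9232 × 100 = 48.60 %

48.60 %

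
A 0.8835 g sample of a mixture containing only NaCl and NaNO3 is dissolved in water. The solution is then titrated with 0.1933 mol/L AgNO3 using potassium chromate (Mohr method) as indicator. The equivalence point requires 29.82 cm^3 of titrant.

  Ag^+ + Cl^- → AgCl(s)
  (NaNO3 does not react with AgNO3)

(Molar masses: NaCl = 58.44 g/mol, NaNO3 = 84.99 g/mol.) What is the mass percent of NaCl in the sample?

38.13 %

n(AgNO3) = 0.02982 × 0.1933 = 5.764 × 10^-3 mol
Let x = n(NaCl), y = n(NaNO3).
Titrant: 1x = 5.764 × 10^-3;  mass: 58.44x + 84.99y = 0.8835
Solving, x = 5.764 × 10^-3 mol, y = 6.432 × 10^-3 mol
mass of NaCl = 5.764 × 10^-3 × 58.44 = 0.3369 g
% NaCl = 0.3369 / 0.8835 × 100 = 38.13 %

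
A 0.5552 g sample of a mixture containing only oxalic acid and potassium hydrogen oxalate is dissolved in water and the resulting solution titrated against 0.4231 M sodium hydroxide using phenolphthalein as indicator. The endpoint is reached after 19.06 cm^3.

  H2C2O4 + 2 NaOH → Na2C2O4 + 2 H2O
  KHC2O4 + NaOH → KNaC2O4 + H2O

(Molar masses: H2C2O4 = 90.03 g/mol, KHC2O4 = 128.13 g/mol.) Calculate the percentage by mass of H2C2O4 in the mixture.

46.64 %

n(NaOH) = 0.01906 × 0.4231 = 8.064 × 10^-3 mol
Let x = n(H2C2O4), y = n(KHC2O4).
Titrant: 2x + 1y = 8.064 × 10^-3;  mass: 90.03x + 128.13y = 0.5552
Solving, x = 2.876 × 10^-3 mol, y = 2.312 × 10^-3 mol
mass of H2C2O4 = 2.876 × 10^-3 × 90.03 = 0.2589 g
% H2C2O4 = 0.2589 / 0.5552 × 100 = 46.64 %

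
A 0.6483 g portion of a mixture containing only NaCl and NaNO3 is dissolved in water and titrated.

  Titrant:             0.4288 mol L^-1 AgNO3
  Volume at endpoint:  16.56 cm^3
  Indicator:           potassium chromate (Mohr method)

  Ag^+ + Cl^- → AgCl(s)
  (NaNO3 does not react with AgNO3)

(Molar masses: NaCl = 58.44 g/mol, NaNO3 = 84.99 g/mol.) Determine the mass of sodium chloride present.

n(AgNO3) = 0.01656 × 0.4288 = 7.101 × 10^-3 mol
Let x = n(NaCl), y = n(NaNO3).
Titrant: 1x = 7.101 × 10^-3;  mass: 58.44x + 84.99y = 0.6483
Solving, x = 7.101 × 10^-3 mol, y = 2.745 × 10^-3 mol
mass of NaCl = 7.101 × 10^-3 × 58.44 = 0.4150 g

0.4150 g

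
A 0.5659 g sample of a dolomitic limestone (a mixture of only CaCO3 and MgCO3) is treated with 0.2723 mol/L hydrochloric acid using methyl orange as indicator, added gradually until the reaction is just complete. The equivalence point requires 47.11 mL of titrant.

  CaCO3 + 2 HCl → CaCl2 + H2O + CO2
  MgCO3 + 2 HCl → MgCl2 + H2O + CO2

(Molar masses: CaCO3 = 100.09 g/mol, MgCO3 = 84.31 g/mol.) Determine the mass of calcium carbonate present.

n(HCl) = 0.04711 × 0.2723 = 0.01283 mol
Let x = n(CaCO3), y = n(MgCO3).
Titrant: 2x + 2y = 0.01283;  mass: 100.09x + 84.31y = 0.5659
Solving, x = 1.593 × 10^-3 mol, y = 4.821 × 10^-3 mol
mass of CaCO3 = 1.593 × 10^-3 × 100.09 = 0.1594 g

0.1594 g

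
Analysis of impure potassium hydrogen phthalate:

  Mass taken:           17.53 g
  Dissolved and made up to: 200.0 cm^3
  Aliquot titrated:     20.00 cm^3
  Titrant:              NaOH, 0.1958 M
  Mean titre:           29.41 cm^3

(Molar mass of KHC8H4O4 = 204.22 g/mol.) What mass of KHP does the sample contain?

KHC8H4O4 + NaOH → KNaC8H4O4 + H2O
n(NaOH) per titration = 0.02941 × 0.1958 = 5.758 × 10^-3 mol
n(KHC8H4O4) in each aliquot = 5.758 × 10^-3 mol (1:1 ratio)
n(KHC8H4O4) in the whole flask = 5.758 × 10^-3 × 200.0/20.00 = 0.05758 mol
mass of KHC8H4O4 = 0.05758 × 204.22 = 11.76 g

11.76 g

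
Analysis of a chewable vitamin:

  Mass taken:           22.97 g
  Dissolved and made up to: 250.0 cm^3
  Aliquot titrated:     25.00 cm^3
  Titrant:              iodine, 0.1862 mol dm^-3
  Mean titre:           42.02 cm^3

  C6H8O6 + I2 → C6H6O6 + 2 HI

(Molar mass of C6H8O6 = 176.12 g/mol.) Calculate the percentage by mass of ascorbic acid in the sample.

59.99 %

n(I2) per titration = 0.04202 × 0.1862 = 7.824 × 10^-3 mol
n(C6H8O6) in each aliquot = 7.824 × 10^-3 mol (1:1 ratio)
n(C6H8O6) in the whole flask = 7.824 × 10^-3 × 250.0/25.00 = 0.07824 mol
mass of C6H8O6 = 0.07824 × 176.12 = 13.78 g
% C6H8O6 = 13.78 / 22.97 × 100 = 59.99 %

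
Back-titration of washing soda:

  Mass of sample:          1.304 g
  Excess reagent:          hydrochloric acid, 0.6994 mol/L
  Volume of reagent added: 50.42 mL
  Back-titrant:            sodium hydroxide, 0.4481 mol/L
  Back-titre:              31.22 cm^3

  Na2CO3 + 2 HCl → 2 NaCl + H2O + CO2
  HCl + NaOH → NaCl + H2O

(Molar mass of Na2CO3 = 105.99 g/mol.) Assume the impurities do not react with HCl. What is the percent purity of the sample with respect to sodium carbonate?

86.46 %

n(HCl) added = 0.05042 × 0.6994 = 0.03526 mol
n(NaOH) used in back-titration = 0.03122 × 0.4481 = 0.01399 mol
n(HCl) left over = 0.01399 mol (1:1 ratio)
n(HCl) consumed by analyte = 0.03526 − 0.01399 = 0.02127 mol
From the 1:2 ratio, n(Na2CO3) = 1/2 × 0.02127 = 0.01064 mol
mass of Na2CO3 = 0.01064 × 105.99 = 1.127 g
% Na2CO3 = 1.127 / 1.304 × 100 = 86.46 %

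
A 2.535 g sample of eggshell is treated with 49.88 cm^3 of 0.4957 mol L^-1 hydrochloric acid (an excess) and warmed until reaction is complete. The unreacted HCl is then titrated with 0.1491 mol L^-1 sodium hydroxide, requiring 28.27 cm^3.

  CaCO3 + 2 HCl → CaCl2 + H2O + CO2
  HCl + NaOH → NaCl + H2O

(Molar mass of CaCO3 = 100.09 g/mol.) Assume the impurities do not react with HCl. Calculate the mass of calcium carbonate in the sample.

n(HCl) added = 0.04988 × 0.4957 = 0.02473 mol
n(NaOH) used in back-titration = 0.02827 × 0.1491 = 4.215 × 10^-3 mol
n(HCl) left over = 4.215 × 10^-3 mol (1:1 ratio)
n(HCl) consumed by analyte = 0.02473 − 4.215 × 10^-3 = 0.02051 mol
From the 1:2 ratio, n(CaCO3) = 1/2 × 0.02051 = 0.01026 mol
mass of CaCO3 = 0.01026 × 100.09 = 1.026 g

1.026 g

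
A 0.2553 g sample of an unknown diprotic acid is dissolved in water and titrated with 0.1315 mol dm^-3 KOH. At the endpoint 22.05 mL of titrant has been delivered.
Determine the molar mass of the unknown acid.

176.1 g/mol

n(KOH) = 0.02205 L × 0.1315 mol/L = 2.900 × 10^-3 mol
From the 1:2 ratio, n(H2A) = 1/2 × 2.900 × 10^-3 = 1.450 × 10^-3 mol
M = m / n = 0.2553 g / 1.450 × 10^-3 mol = 176.1 g/mol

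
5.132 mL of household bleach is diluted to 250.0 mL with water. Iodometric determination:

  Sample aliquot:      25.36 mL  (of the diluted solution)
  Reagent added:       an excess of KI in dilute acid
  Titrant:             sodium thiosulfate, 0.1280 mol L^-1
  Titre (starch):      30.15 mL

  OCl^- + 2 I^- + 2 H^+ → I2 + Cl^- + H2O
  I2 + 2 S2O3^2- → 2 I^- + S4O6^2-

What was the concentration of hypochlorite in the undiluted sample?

n(S2O3^2-) = 0.03015 × 0.1280 = 3.859 × 10^-3 mol
n(I2) = n(S2O3^2-)/2 = 1.930 × 10^-3 mol
n(OCl^-) in the aliquot = 1.930 × 10^-3 mol (1:1 ratio)
[OCl^-]_dilute = 1.930 × 10^-3 / 0.02536 = 0.07609 mol/L
[OCl^-]_original = 0.07609 × 250.0/5.132 = 3.707 mol/L

3.707 mol/L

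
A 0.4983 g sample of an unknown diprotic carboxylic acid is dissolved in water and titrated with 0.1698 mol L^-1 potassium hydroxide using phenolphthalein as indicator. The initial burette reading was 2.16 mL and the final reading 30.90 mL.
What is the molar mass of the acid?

204.2 g/mol

n(KOH) = 0.02874 L × 0.1698 mol/L = 4.880 × 10^-3 mol
From the 1:2 ratio, n(H2A) = 1/2 × 4.880 × 10^-3 = 2.440 × 10^-3 mol
M = m / n = 0.4983 g / 2.440 × 10^-3 mol = 204.2 g/mol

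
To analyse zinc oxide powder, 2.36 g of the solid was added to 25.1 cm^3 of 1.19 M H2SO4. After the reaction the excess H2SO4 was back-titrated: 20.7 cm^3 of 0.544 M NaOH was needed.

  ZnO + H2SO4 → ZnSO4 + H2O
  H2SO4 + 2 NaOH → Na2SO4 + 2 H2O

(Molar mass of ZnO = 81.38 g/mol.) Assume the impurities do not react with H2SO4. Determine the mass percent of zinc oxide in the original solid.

n(H2SO4) added = 0.0251 × 1.19 = 0.0299 mol
n(NaOH) used in back-titration = 0.0207 × 0.544 = 0.0113 mol
From the 1:2 ratio, n(H2SO4) left over = 1/2 × 0.0113 = 5.63 × 10^-3 mol
n(H2SO4) consumed by analyte = 0.0299 − 5.63 × 10^-3 = 0.0242 mol
n(ZnO) = 0.0242 mol (1:1 ratio)
mass of ZnO = 0.0242 × 81.38 = 1.97 g
% ZnO = 1.97 / 2.36 × 100 = 83.6 %

83.6 %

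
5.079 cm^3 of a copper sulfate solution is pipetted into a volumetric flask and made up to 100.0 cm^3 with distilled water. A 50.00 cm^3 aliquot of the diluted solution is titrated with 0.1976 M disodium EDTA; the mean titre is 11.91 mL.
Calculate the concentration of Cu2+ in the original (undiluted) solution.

0.9267 M

Cu^2+ + EDTA^4- → [Cu(EDTA)]^2-
n(EDTA) = 0.01191 × 0.1976 = 2.353 × 10^-3 mol
n(Cu2+) in the aliquot = 2.353 × 10^-3 mol (1:1 ratio)
[Cu2+]_dilute = 2.353 × 10^-3 / 0.05000 = 0.04707 mol/L
Dilution factor = 100.0 / 5.079 = 19.69
[Cu2+]_stock = 0.04707 × 19.69 = 0.9267 mol/L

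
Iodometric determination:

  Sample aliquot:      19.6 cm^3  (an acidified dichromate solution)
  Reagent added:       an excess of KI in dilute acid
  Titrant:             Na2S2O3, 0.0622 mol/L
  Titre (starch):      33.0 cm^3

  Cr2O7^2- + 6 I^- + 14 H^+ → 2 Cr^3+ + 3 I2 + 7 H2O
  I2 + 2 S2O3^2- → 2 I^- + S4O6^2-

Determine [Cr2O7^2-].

0.0175 mol/L

n(S2O3^2-) = 0.0330 × 0.0622 = 2.05 × 10^-3 mol
n(I2) = n(S2O3^2-)/2 = 1.03 × 10^-3 mol
From the 1:3 ratio, n(Cr2O7^2-) in the aliquot = 1/3 × 1.03 × 10^-3 = 3.42 × 10^-4 mol
[Cr2O7^2-] = 3.42 × 10^-4 / 0.0196 = 0.0175 mol/L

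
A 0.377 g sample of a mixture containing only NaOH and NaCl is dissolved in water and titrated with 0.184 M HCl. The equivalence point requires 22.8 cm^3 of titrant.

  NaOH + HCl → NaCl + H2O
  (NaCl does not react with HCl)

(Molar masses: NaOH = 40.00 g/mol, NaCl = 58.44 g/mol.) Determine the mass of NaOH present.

n(HCl) = 0.0228 × 0.184 = 4.20 × 10^-3 mol
Let x = n(NaOH), y = n(NaCl).
Titrant: 1x = 4.20 × 10^-3;  mass: 40.00x + 58.44y = 0.377
Solving, x = 4.20 × 10^-3 mol, y = 3.58 × 10^-3 mol
mass of NaOH = 4.20 × 10^-3 × 40.00 = 0.168 g

0.168 g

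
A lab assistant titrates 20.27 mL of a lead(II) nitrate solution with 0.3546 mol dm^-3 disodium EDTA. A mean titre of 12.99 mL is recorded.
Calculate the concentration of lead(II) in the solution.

0.2272 mol/L

Pb^2+ + EDTA^4- → [Pb(EDTA)]^2-
n(EDTA) = 0.01299 L × 0.3546 mol/L = 4.606 × 10^-3 mol
n(Pb2+) = 4.606 × 10^-3 mol (1:1 mole ratio)
[Pb2+] = 4.606 × 10^-3 mol / 0.02027 L = 0.2272 mol/L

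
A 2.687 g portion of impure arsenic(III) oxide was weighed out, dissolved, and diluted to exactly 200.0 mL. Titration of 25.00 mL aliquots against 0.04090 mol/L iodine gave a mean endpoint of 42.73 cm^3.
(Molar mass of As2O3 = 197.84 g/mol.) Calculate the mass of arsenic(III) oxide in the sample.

1.383 g

As2O3 + 2 I2 + 2 H2O → As2O5 + 4 HI
n(I2) per titration = 0.04273 × 0.04090 = 1.748 × 10^-3 mol
From the 1:2 ratio, n(As2O3) in each aliquot = 1/2 × 1.748 × 10^-3 = 8.738 × 10^-4 mol
n(As2O3) in the whole flask = 8.738 × 10^-4 × 200.0/25.00 = 6.991 × 10^-3 mol
mass of As2O3 = 6.991 × 10^-3 × 197.84 = 1.383 g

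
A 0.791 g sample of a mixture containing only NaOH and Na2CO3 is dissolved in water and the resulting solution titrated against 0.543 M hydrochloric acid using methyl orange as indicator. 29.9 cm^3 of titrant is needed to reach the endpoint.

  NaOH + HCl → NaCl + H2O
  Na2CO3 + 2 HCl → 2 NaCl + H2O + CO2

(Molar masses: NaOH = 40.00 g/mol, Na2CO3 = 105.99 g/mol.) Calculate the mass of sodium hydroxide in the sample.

n(HCl) = 0.0299 × 0.543 = 0.0162 mol
Let x = n(NaOH), y = n(Na2CO3).
Titrant: 1x + 2y = 0.0162;  mass: 40.00x + 105.99y = 0.791
Solving, x = 5.34 × 10^-3 mol, y = 5.45 × 10^-3 mol
mass of NaOH = 5.34 × 10^-3 × 40.00 = 0.214 g

0.214 g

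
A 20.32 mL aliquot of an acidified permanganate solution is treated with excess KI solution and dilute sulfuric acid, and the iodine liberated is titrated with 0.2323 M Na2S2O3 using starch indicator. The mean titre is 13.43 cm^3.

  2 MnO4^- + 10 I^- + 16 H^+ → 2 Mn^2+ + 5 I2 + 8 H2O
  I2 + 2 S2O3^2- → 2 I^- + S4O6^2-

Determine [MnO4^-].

n(S2O3^2-) = 0.01343 × 0.2323 = 3.120 × 10^-3 mol
n(I2) = n(S2O3^2-)/2 = 1.560 × 10^-3 mol
From the 2:5 ratio, n(MnO4^-) in the aliquot = 2/5 × 1.560 × 10^-3 = 6.240 × 10^-4 mol
[MnO4^-] = 6.240 × 10^-4 / 0.02032 = 0.03071 mol/L

0.03071 M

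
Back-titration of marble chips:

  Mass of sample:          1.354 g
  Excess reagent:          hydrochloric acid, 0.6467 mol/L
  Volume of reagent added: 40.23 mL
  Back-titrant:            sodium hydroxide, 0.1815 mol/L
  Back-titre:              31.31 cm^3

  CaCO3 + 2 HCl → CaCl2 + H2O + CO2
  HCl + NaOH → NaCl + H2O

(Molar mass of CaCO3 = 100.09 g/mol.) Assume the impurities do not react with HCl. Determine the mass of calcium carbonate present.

n(HCl) added = 0.04023 × 0.6467 = 0.02602 mol
n(NaOH) used in back-titration = 0.03131 × 0.1815 = 5.683 × 10^-3 mol
n(HCl) left over = 5.683 × 10^-3 mol (1:1 ratio)
n(HCl) consumed by analyte = 0.02602 − 5.683 × 10^-3 = 0.02033 mol
From the 1:2 ratio, n(CaCO3) = 1/2 × 0.02033 = 0.01017 mol
mass of CaCO3 = 0.01017 × 100.09 = 1.018 g

1.018 g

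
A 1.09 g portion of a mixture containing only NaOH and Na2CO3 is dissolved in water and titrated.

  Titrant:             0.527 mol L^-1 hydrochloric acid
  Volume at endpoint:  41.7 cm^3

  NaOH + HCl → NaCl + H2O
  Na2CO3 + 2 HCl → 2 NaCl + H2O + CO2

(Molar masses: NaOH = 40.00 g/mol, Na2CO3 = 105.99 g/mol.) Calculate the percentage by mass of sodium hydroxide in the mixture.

n(HCl) = 0.0417 × 0.527 = 0.0220 mol
Let x = n(NaOH), y = n(Na2CO3).
Titrant: 1x + 2y = 0.0220;  mass: 40.00x + 105.99y = 1.09
Solving, x = 5.74 × 10^-3 mol, y = 8.12 × 10^-3 mol
mass of NaOH = 5.74 × 10^-3 × 40.00 = 0.230 g
% NaOH = 0.230 / 1.09 × 100 = 21.1 %

21.1 %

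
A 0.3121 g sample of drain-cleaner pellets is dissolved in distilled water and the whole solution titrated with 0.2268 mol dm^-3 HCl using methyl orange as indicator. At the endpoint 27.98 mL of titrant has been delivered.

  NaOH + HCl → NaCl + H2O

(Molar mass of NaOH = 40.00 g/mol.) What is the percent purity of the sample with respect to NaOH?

n(HCl) = 0.02798 L × 0.2268 mol/L = 6.346 × 10^-3 mol
n(NaOH) = 6.346 × 10^-3 mol (1:1 ratio)
mass of NaOH = 6.346 × 10^-3 × 40.00 g/mol = 0.2538 g
% NaOH = 0.2538 / 0.3121 × 100 = 81.33 %

81.33 %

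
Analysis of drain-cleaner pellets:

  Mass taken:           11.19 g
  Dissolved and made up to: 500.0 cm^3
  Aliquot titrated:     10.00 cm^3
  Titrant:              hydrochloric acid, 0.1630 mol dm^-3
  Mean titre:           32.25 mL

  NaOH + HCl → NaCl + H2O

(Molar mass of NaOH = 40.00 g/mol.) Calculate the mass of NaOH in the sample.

n(HCl) per titration = 0.03225 × 0.1630 = 5.257 × 10^-3 mol
n(NaOH) in each aliquot = 5.257 × 10^-3 mol (1:1 ratio)
n(NaOH) in the whole flask = 5.257 × 10^-3 × 500.0/10.00 = 0.2628 mol
mass of NaOH = 0.2628 × 40.00 = 10.51 g

10.51 g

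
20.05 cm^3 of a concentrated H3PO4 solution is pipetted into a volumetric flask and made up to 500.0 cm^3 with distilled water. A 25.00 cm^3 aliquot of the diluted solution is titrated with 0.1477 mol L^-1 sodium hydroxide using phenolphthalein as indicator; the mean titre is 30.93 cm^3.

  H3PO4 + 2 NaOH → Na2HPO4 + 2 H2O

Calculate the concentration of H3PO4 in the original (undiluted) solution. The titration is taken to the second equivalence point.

2.278 mol/L

n(NaOH) = 0.03093 × 0.1477 = 4.568 × 10^-3 mol
From the 1:2 ratio, n(H3PO4) in the aliquot = 1/2 × 4.568 × 10^-3 = 2.284 × 10^-3 mol
[H3PO4]_dilute = 2.284 × 10^-3 / 0.02500 = 0.09137 mol/L
Dilution factor = 500.0 / 20.05 = 24.94
[H3PO4]_stock = 0.09137 × 24.94 = 2.278 mol/L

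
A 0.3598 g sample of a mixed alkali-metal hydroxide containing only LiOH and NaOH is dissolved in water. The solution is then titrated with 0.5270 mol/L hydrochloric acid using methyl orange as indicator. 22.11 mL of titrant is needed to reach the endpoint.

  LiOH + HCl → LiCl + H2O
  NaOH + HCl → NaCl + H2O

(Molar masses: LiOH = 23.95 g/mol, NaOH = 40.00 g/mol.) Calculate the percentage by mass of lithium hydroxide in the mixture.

n(HCl) = 0.02211 × 0.5270 = 0.01165 mol
Let x = n(LiOH), y = n(NaOH).
Titrant: 1x + 1y = 0.01165;  mass: 23.95x + 40.00y = 0.3598
Solving, x = 6.622 × 10^-3 mol, y = 5.030 × 10^-3 mol
mass of LiOH = 6.622 × 10^-3 × 23.95 = 0.1586 g
% LiOH = 0.1586 / 0.3598 × 100 = 44.08 %

44.08 %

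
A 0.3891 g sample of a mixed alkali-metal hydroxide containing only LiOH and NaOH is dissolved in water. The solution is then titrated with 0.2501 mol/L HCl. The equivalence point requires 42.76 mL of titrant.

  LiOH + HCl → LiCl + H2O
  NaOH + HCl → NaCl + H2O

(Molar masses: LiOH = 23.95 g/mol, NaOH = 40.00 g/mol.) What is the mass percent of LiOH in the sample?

n(HCl) = 0.04276 × 0.2501 = 0.01069 mol
Let x = n(LiOH), y = n(NaOH).
Titrant: 1x + 1y = 0.01069;  mass: 23.95x + 40.00y = 0.3891
Solving, x = 2.409 × 10^-3 mol, y = 8.285 × 10^-3 mol
mass of LiOH = 2.409 × 10^-3 × 23.95 = 0.05771 g
% LiOH = 0.05771 / 0.3891 × 100 = 14.83 %

14.83 %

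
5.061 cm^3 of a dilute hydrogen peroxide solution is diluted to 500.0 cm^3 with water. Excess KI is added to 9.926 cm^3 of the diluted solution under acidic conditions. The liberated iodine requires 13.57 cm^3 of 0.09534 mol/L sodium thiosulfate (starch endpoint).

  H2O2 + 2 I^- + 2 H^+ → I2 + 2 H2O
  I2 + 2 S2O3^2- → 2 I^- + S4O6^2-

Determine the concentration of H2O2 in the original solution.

6.438 mol/L

n(S2O3^2-) = 0.01357 × 0.09534 = 1.294 × 10^-3 mol
n(I2) = n(S2O3^2-)/2 = 6.469 × 10^-4 mol
n(H2O2) in the aliquot = 6.469 × 10^-4 mol (1:1 ratio)
[H2O2]_dilute = 6.469 × 10^-4 / 0.009926 = 0.06517 mol/L
[H2O2]_original = 0.06517 × 500.0/5.061 = 6.438 mol/L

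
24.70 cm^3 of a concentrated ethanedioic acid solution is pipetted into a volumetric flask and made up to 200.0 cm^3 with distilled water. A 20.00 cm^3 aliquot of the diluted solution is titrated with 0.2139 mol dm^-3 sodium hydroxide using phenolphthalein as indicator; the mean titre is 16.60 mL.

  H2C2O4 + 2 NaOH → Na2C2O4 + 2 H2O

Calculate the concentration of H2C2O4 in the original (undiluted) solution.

0.7188 mol/L

n(NaOH) = 0.01660 × 0.2139 = 3.551 × 10^-3 mol
From the 1:2 ratio, n(H2C2O4) in the aliquot = 1/2 × 3.551 × 10^-3 = 1.775 × 10^-3 mol
[H2C2O4]_dilute = 1.775 × 10^-3 / 0.02000 = 0.08877 mol/L
Dilution factor = 200.0 / 24.70 = 8.097
[H2C2O4]_stock = 0.08877 × 8.097 = 0.7188 mol/L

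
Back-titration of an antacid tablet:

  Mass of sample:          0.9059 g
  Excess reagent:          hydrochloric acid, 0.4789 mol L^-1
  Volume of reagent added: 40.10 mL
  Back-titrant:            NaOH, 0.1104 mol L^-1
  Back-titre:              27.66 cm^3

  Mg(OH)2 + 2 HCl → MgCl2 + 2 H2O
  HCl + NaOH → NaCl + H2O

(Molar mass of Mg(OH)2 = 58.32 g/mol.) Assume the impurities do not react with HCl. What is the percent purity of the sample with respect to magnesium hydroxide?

n(HCl) added = 0.04010 × 0.4789 = 0.01920 mol
n(NaOH) used in back-titration = 0.02766 × 0.1104 = 3.054 × 10^-3 mol
n(HCl) left over = 3.054 × 10^-3 mol (1:1 ratio)
n(HCl) consumed by analyte = 0.01920 − 3.054 × 10^-3 = 0.01615 mol
From the 1:2 ratio, n(Mg(OH)2) = 1/2 × 0.01615 = 8.075 × 10^-3 mol
mass of Mg(OH)2 = 8.075 × 10^-3 × 58.32 = 0.4709 g
% Mg(OH)2 = 0.4709 / 0.9059 × 100 = 51.99 %

51.99 %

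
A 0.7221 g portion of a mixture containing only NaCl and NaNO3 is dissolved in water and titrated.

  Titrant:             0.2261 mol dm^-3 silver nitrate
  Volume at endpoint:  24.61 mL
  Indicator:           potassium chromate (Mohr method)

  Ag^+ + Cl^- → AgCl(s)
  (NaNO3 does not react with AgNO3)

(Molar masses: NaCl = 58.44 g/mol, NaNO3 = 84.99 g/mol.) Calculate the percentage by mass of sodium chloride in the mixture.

45.03 %

n(AgNO3) = 0.02461 × 0.2261 = 5.564 × 10^-3 mol
Let x = n(NaCl), y = n(NaNO3).
Titrant: 1x = 5.564 × 10^-3;  mass: 58.44x + 84.99y = 0.7221
Solving, x = 5.564 × 10^-3 mol, y = 4.670 × 10^-3 mol
mass of NaCl = 5.564 × 10^-3 × 58.44 = 0.3252 g
% NaCl = 0.3252 / 0.7221 × 100 = 45.03 %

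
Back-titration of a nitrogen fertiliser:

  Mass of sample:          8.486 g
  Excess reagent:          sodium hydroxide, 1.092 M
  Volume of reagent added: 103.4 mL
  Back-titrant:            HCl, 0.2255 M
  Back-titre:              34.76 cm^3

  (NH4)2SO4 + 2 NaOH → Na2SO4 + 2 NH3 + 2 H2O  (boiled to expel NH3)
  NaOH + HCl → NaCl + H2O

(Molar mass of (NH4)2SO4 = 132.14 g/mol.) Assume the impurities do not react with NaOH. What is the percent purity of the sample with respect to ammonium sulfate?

81.81 %

n(NaOH) added = 0.1034 × 1.092 = 0.1129 mol
n(HCl) used in back-titration = 0.03476 × 0.2255 = 7.838 × 10^-3 mol
n(NaOH) left over = 7.838 × 10^-3 mol (1:1 ratio)
n(NaOH) consumed by analyte = 0.1129 − 7.838 × 10^-3 = 0.1051 mol
From the 1:2 ratio, n((NH4)2SO4) = 1/2 × 0.1051 = 0.05254 mol
mass of (NH4)2SO4 = 0.05254 × 132.14 = 6.942 g
% (NH4)2SO4 = 6.942 / 8.486 × 100 = 81.81 %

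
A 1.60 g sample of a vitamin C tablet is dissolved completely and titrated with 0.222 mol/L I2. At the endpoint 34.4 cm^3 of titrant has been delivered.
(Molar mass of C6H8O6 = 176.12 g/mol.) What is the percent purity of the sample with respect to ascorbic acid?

84.1 %

C6H8O6 + I2 → C6H6O6 + 2 HI
n(I2) = 0.0344 L × 0.222 mol/L = 7.64 × 10^-3 mol
n(C6H8O6) = 7.64 × 10^-3 mol (1:1 ratio)
mass of C6H8O6 = 7.64 × 10^-3 × 176.12 g/mol = 1.34 g
% C6H8O6 = 1.34 / 1.60 × 100 = 84.1 %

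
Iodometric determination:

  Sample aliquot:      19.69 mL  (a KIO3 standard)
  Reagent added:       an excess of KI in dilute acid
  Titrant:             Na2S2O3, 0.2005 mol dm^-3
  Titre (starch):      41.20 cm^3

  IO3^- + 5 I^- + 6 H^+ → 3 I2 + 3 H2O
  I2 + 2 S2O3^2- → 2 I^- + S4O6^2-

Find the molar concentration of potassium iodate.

n(S2O3^2-) = 0.04120 × 0.2005 = 8.261 × 10^-3 mol
n(I2) = n(S2O3^2-)/2 = 4.130 × 10^-3 mol
From the 1:3 ratio, n(IO3^-) in the aliquot = 1/3 × 4.130 × 10^-3 = 1.377 × 10^-3 mol
[IO3^-] = 1.377 × 10^-3 / 0.01969 = 0.06992 mol/L

0.06992 mol/L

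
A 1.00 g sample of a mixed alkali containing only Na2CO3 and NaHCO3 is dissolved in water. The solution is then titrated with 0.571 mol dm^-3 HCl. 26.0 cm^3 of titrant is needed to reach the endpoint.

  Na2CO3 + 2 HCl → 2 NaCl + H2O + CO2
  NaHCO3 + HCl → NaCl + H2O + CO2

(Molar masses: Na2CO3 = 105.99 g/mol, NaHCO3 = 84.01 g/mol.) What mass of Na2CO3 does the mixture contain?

n(HCl) = 0.0260 × 0.571 = 0.0148 mol
Let x = n(Na2CO3), y = n(NaHCO3).
Titrant: 2x + 1y = 0.0148;  mass: 105.99x + 84.01y = 1.00
Solving, x = 3.99 × 10^-3 mol, y = 6.88 × 10^-3 mol
mass of Na2CO3 = 3.99 × 10^-3 × 105.99 = 0.422 g

0.422 g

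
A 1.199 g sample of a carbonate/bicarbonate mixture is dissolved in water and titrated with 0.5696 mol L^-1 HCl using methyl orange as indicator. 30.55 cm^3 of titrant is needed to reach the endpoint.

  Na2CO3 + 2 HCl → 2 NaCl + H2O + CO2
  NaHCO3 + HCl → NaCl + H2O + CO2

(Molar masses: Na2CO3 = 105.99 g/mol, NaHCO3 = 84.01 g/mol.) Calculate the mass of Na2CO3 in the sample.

n(HCl) = 0.03055 × 0.5696 = 0.01740 mol
Let x = n(Na2CO3), y = n(NaHCO3).
Titrant: 2x + 1y = 0.01740;  mass: 105.99x + 84.01y = 1.199
Solving, x = 4.238 × 10^-3 mol, y = 8.925 × 10^-3 mol
mass of Na2CO3 = 4.238 × 10^-3 × 105.99 = 0.4492 g

0.4492 g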